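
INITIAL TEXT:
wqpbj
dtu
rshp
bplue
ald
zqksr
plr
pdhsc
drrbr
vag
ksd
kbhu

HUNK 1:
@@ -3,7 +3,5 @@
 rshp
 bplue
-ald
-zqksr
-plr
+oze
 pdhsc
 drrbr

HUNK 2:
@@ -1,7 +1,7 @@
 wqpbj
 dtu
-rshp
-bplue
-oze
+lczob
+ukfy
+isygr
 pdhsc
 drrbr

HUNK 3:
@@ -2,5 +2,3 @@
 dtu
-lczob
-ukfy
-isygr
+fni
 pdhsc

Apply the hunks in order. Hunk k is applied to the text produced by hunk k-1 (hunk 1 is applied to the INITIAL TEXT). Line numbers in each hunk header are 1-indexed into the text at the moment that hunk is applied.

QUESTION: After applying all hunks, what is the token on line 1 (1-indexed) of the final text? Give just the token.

Hunk 1: at line 3 remove [ald,zqksr,plr] add [oze] -> 10 lines: wqpbj dtu rshp bplue oze pdhsc drrbr vag ksd kbhu
Hunk 2: at line 1 remove [rshp,bplue,oze] add [lczob,ukfy,isygr] -> 10 lines: wqpbj dtu lczob ukfy isygr pdhsc drrbr vag ksd kbhu
Hunk 3: at line 2 remove [lczob,ukfy,isygr] add [fni] -> 8 lines: wqpbj dtu fni pdhsc drrbr vag ksd kbhu
Final line 1: wqpbj

Answer: wqpbj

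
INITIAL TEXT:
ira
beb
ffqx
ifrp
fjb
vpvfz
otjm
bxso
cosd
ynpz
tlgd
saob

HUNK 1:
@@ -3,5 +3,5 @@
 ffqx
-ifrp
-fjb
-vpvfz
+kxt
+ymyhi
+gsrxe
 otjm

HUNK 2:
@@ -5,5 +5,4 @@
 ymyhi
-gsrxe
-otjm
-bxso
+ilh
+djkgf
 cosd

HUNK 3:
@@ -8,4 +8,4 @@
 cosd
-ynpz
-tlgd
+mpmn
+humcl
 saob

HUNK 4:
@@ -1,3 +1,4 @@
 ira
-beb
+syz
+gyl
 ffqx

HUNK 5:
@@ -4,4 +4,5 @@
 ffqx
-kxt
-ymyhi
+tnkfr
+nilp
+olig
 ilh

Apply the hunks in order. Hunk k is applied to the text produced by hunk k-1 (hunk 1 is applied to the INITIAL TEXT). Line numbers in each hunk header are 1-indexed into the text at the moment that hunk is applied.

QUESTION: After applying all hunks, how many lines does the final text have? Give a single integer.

Answer: 13

Derivation:
Hunk 1: at line 3 remove [ifrp,fjb,vpvfz] add [kxt,ymyhi,gsrxe] -> 12 lines: ira beb ffqx kxt ymyhi gsrxe otjm bxso cosd ynpz tlgd saob
Hunk 2: at line 5 remove [gsrxe,otjm,bxso] add [ilh,djkgf] -> 11 lines: ira beb ffqx kxt ymyhi ilh djkgf cosd ynpz tlgd saob
Hunk 3: at line 8 remove [ynpz,tlgd] add [mpmn,humcl] -> 11 lines: ira beb ffqx kxt ymyhi ilh djkgf cosd mpmn humcl saob
Hunk 4: at line 1 remove [beb] add [syz,gyl] -> 12 lines: ira syz gyl ffqx kxt ymyhi ilh djkgf cosd mpmn humcl saob
Hunk 5: at line 4 remove [kxt,ymyhi] add [tnkfr,nilp,olig] -> 13 lines: ira syz gyl ffqx tnkfr nilp olig ilh djkgf cosd mpmn humcl saob
Final line count: 13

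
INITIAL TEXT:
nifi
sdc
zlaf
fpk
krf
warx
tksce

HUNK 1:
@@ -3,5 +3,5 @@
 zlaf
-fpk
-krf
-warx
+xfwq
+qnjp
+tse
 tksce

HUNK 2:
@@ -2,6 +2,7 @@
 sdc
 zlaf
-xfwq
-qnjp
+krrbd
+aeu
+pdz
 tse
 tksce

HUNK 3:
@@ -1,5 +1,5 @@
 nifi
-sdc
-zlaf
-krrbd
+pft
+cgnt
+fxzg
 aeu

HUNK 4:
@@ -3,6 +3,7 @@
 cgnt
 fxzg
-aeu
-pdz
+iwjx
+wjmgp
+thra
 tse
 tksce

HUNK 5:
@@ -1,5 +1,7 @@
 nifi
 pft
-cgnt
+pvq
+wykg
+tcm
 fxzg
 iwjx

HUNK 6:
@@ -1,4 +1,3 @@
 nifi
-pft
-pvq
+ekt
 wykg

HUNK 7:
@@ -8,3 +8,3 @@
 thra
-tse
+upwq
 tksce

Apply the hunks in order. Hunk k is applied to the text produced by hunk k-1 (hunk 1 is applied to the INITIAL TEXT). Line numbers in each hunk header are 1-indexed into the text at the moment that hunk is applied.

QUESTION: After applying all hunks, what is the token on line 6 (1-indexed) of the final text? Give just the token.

Answer: iwjx

Derivation:
Hunk 1: at line 3 remove [fpk,krf,warx] add [xfwq,qnjp,tse] -> 7 lines: nifi sdc zlaf xfwq qnjp tse tksce
Hunk 2: at line 2 remove [xfwq,qnjp] add [krrbd,aeu,pdz] -> 8 lines: nifi sdc zlaf krrbd aeu pdz tse tksce
Hunk 3: at line 1 remove [sdc,zlaf,krrbd] add [pft,cgnt,fxzg] -> 8 lines: nifi pft cgnt fxzg aeu pdz tse tksce
Hunk 4: at line 3 remove [aeu,pdz] add [iwjx,wjmgp,thra] -> 9 lines: nifi pft cgnt fxzg iwjx wjmgp thra tse tksce
Hunk 5: at line 1 remove [cgnt] add [pvq,wykg,tcm] -> 11 lines: nifi pft pvq wykg tcm fxzg iwjx wjmgp thra tse tksce
Hunk 6: at line 1 remove [pft,pvq] add [ekt] -> 10 lines: nifi ekt wykg tcm fxzg iwjx wjmgp thra tse tksce
Hunk 7: at line 8 remove [tse] add [upwq] -> 10 lines: nifi ekt wykg tcm fxzg iwjx wjmgp thra upwq tksce
Final line 6: iwjx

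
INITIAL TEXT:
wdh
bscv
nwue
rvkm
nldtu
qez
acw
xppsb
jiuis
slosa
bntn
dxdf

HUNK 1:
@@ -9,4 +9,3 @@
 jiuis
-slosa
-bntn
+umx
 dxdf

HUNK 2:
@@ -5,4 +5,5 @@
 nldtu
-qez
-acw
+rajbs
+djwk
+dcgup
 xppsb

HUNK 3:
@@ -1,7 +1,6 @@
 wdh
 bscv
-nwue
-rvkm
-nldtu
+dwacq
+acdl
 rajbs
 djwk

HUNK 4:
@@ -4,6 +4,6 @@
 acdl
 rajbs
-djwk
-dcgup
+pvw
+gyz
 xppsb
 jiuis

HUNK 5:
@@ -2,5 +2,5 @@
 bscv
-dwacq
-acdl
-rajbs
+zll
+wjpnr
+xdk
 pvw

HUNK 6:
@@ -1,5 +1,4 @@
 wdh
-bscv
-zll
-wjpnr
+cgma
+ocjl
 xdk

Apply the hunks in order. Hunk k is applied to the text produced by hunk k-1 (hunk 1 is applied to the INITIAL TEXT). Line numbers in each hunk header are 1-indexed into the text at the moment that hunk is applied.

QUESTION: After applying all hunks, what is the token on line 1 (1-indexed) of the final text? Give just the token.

Hunk 1: at line 9 remove [slosa,bntn] add [umx] -> 11 lines: wdh bscv nwue rvkm nldtu qez acw xppsb jiuis umx dxdf
Hunk 2: at line 5 remove [qez,acw] add [rajbs,djwk,dcgup] -> 12 lines: wdh bscv nwue rvkm nldtu rajbs djwk dcgup xppsb jiuis umx dxdf
Hunk 3: at line 1 remove [nwue,rvkm,nldtu] add [dwacq,acdl] -> 11 lines: wdh bscv dwacq acdl rajbs djwk dcgup xppsb jiuis umx dxdf
Hunk 4: at line 4 remove [djwk,dcgup] add [pvw,gyz] -> 11 lines: wdh bscv dwacq acdl rajbs pvw gyz xppsb jiuis umx dxdf
Hunk 5: at line 2 remove [dwacq,acdl,rajbs] add [zll,wjpnr,xdk] -> 11 lines: wdh bscv zll wjpnr xdk pvw gyz xppsb jiuis umx dxdf
Hunk 6: at line 1 remove [bscv,zll,wjpnr] add [cgma,ocjl] -> 10 lines: wdh cgma ocjl xdk pvw gyz xppsb jiuis umx dxdf
Final line 1: wdh

Answer: wdh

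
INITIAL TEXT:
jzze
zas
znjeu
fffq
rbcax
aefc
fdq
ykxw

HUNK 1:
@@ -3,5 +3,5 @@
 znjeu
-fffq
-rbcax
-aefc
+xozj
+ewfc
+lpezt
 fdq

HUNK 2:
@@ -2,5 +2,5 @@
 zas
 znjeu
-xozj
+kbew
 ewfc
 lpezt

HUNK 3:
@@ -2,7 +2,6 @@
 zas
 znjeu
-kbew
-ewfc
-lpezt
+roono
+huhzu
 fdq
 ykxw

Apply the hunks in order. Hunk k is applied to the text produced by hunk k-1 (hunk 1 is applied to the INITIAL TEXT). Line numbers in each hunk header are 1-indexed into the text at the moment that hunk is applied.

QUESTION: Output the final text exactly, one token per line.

Answer: jzze
zas
znjeu
roono
huhzu
fdq
ykxw

Derivation:
Hunk 1: at line 3 remove [fffq,rbcax,aefc] add [xozj,ewfc,lpezt] -> 8 lines: jzze zas znjeu xozj ewfc lpezt fdq ykxw
Hunk 2: at line 2 remove [xozj] add [kbew] -> 8 lines: jzze zas znjeu kbew ewfc lpezt fdq ykxw
Hunk 3: at line 2 remove [kbew,ewfc,lpezt] add [roono,huhzu] -> 7 lines: jzze zas znjeu roono huhzu fdq ykxw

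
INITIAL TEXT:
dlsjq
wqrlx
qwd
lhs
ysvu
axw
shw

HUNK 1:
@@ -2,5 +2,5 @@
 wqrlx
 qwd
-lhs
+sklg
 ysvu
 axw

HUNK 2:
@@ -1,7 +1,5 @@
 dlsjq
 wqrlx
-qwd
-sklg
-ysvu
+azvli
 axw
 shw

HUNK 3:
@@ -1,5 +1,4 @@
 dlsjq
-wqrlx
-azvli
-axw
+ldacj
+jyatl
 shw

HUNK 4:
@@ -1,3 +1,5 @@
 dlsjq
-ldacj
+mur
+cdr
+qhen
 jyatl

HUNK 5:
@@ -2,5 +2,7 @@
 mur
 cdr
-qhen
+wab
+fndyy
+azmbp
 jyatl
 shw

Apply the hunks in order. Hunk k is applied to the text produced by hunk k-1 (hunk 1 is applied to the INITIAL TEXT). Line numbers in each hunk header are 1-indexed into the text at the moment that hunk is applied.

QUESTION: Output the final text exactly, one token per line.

Answer: dlsjq
mur
cdr
wab
fndyy
azmbp
jyatl
shw

Derivation:
Hunk 1: at line 2 remove [lhs] add [sklg] -> 7 lines: dlsjq wqrlx qwd sklg ysvu axw shw
Hunk 2: at line 1 remove [qwd,sklg,ysvu] add [azvli] -> 5 lines: dlsjq wqrlx azvli axw shw
Hunk 3: at line 1 remove [wqrlx,azvli,axw] add [ldacj,jyatl] -> 4 lines: dlsjq ldacj jyatl shw
Hunk 4: at line 1 remove [ldacj] add [mur,cdr,qhen] -> 6 lines: dlsjq mur cdr qhen jyatl shw
Hunk 5: at line 2 remove [qhen] add [wab,fndyy,azmbp] -> 8 lines: dlsjq mur cdr wab fndyy azmbp jyatl shw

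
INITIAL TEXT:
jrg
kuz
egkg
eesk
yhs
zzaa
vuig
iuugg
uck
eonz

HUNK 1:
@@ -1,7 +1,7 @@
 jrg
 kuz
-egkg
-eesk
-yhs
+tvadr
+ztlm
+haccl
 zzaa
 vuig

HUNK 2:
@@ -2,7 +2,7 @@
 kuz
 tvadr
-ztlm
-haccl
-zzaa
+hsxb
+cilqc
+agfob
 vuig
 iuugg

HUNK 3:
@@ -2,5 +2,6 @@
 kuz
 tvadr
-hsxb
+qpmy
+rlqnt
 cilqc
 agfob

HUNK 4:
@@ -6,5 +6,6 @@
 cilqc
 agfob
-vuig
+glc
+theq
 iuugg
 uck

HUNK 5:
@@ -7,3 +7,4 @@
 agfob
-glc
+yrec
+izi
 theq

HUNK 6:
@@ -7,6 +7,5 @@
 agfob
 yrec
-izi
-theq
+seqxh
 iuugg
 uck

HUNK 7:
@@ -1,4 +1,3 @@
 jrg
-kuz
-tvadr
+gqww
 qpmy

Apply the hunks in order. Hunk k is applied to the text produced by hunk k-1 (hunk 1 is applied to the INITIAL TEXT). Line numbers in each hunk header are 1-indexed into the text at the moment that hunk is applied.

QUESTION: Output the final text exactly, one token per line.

Hunk 1: at line 1 remove [egkg,eesk,yhs] add [tvadr,ztlm,haccl] -> 10 lines: jrg kuz tvadr ztlm haccl zzaa vuig iuugg uck eonz
Hunk 2: at line 2 remove [ztlm,haccl,zzaa] add [hsxb,cilqc,agfob] -> 10 lines: jrg kuz tvadr hsxb cilqc agfob vuig iuugg uck eonz
Hunk 3: at line 2 remove [hsxb] add [qpmy,rlqnt] -> 11 lines: jrg kuz tvadr qpmy rlqnt cilqc agfob vuig iuugg uck eonz
Hunk 4: at line 6 remove [vuig] add [glc,theq] -> 12 lines: jrg kuz tvadr qpmy rlqnt cilqc agfob glc theq iuugg uck eonz
Hunk 5: at line 7 remove [glc] add [yrec,izi] -> 13 lines: jrg kuz tvadr qpmy rlqnt cilqc agfob yrec izi theq iuugg uck eonz
Hunk 6: at line 7 remove [izi,theq] add [seqxh] -> 12 lines: jrg kuz tvadr qpmy rlqnt cilqc agfob yrec seqxh iuugg uck eonz
Hunk 7: at line 1 remove [kuz,tvadr] add [gqww] -> 11 lines: jrg gqww qpmy rlqnt cilqc agfob yrec seqxh iuugg uck eonz

Answer: jrg
gqww
qpmy
rlqnt
cilqc
agfob
yrec
seqxh
iuugg
uck
eonz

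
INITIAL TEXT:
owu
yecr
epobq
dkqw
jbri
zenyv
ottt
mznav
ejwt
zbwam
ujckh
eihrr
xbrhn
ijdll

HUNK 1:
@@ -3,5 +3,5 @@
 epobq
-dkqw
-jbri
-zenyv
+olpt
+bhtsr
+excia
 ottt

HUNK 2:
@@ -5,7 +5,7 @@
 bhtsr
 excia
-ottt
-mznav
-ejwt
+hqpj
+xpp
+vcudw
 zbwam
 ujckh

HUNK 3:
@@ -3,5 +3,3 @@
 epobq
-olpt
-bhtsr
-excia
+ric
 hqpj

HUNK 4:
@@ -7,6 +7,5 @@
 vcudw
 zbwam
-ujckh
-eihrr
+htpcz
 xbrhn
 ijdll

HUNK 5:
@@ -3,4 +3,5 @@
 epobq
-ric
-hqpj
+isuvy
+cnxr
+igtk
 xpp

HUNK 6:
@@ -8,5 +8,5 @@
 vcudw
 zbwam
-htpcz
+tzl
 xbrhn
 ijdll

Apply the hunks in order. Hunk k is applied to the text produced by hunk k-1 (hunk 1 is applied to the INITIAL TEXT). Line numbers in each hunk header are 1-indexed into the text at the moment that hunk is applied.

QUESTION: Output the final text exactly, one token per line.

Answer: owu
yecr
epobq
isuvy
cnxr
igtk
xpp
vcudw
zbwam
tzl
xbrhn
ijdll

Derivation:
Hunk 1: at line 3 remove [dkqw,jbri,zenyv] add [olpt,bhtsr,excia] -> 14 lines: owu yecr epobq olpt bhtsr excia ottt mznav ejwt zbwam ujckh eihrr xbrhn ijdll
Hunk 2: at line 5 remove [ottt,mznav,ejwt] add [hqpj,xpp,vcudw] -> 14 lines: owu yecr epobq olpt bhtsr excia hqpj xpp vcudw zbwam ujckh eihrr xbrhn ijdll
Hunk 3: at line 3 remove [olpt,bhtsr,excia] add [ric] -> 12 lines: owu yecr epobq ric hqpj xpp vcudw zbwam ujckh eihrr xbrhn ijdll
Hunk 4: at line 7 remove [ujckh,eihrr] add [htpcz] -> 11 lines: owu yecr epobq ric hqpj xpp vcudw zbwam htpcz xbrhn ijdll
Hunk 5: at line 3 remove [ric,hqpj] add [isuvy,cnxr,igtk] -> 12 lines: owu yecr epobq isuvy cnxr igtk xpp vcudw zbwam htpcz xbrhn ijdll
Hunk 6: at line 8 remove [htpcz] add [tzl] -> 12 lines: owu yecr epobq isuvy cnxr igtk xpp vcudw zbwam tzl xbrhn ijdll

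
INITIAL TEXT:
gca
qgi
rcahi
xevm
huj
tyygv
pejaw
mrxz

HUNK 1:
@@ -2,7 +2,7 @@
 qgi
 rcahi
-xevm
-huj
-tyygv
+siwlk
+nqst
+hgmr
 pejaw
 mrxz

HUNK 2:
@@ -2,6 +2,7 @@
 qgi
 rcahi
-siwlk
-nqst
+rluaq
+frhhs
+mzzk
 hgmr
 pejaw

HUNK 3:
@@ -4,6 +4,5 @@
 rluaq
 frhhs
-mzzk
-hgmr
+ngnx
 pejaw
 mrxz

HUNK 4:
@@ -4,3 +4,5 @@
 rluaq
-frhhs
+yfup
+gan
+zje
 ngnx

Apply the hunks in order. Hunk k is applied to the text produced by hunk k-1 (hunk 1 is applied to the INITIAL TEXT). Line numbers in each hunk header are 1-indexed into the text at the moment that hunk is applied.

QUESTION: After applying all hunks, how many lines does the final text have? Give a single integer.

Hunk 1: at line 2 remove [xevm,huj,tyygv] add [siwlk,nqst,hgmr] -> 8 lines: gca qgi rcahi siwlk nqst hgmr pejaw mrxz
Hunk 2: at line 2 remove [siwlk,nqst] add [rluaq,frhhs,mzzk] -> 9 lines: gca qgi rcahi rluaq frhhs mzzk hgmr pejaw mrxz
Hunk 3: at line 4 remove [mzzk,hgmr] add [ngnx] -> 8 lines: gca qgi rcahi rluaq frhhs ngnx pejaw mrxz
Hunk 4: at line 4 remove [frhhs] add [yfup,gan,zje] -> 10 lines: gca qgi rcahi rluaq yfup gan zje ngnx pejaw mrxz
Final line count: 10

Answer: 10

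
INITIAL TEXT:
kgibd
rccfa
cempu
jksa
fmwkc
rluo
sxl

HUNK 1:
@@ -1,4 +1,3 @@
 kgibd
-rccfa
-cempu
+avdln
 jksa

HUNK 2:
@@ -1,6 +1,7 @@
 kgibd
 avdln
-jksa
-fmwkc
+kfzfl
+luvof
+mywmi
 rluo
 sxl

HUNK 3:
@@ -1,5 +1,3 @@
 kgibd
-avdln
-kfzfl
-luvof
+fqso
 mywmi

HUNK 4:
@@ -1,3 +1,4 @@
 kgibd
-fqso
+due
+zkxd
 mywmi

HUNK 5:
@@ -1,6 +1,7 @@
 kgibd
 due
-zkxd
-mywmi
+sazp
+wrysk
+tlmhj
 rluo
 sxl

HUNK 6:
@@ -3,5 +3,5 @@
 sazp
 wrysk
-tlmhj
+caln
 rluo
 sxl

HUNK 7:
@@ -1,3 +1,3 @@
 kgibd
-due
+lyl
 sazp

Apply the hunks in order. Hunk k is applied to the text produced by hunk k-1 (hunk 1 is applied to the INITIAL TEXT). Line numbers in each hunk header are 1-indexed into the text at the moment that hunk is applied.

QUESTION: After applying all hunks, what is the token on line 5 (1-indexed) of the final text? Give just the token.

Answer: caln

Derivation:
Hunk 1: at line 1 remove [rccfa,cempu] add [avdln] -> 6 lines: kgibd avdln jksa fmwkc rluo sxl
Hunk 2: at line 1 remove [jksa,fmwkc] add [kfzfl,luvof,mywmi] -> 7 lines: kgibd avdln kfzfl luvof mywmi rluo sxl
Hunk 3: at line 1 remove [avdln,kfzfl,luvof] add [fqso] -> 5 lines: kgibd fqso mywmi rluo sxl
Hunk 4: at line 1 remove [fqso] add [due,zkxd] -> 6 lines: kgibd due zkxd mywmi rluo sxl
Hunk 5: at line 1 remove [zkxd,mywmi] add [sazp,wrysk,tlmhj] -> 7 lines: kgibd due sazp wrysk tlmhj rluo sxl
Hunk 6: at line 3 remove [tlmhj] add [caln] -> 7 lines: kgibd due sazp wrysk caln rluo sxl
Hunk 7: at line 1 remove [due] add [lyl] -> 7 lines: kgibd lyl sazp wrysk caln rluo sxl
Final line 5: caln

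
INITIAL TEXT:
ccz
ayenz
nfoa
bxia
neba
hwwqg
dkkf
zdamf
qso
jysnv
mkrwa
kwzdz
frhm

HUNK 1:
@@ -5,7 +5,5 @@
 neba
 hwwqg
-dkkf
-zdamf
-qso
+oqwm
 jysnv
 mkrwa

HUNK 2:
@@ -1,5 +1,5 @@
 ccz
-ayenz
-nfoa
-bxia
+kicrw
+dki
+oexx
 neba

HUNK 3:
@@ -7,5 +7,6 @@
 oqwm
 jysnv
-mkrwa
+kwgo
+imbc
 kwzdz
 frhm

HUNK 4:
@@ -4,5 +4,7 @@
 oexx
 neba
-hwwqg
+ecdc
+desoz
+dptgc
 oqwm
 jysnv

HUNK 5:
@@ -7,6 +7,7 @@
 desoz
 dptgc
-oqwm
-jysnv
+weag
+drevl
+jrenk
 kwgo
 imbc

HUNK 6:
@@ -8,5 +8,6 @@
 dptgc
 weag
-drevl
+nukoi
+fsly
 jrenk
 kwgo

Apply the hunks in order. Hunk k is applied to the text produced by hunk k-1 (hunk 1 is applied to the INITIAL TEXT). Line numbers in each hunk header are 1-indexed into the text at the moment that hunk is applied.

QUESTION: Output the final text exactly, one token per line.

Answer: ccz
kicrw
dki
oexx
neba
ecdc
desoz
dptgc
weag
nukoi
fsly
jrenk
kwgo
imbc
kwzdz
frhm

Derivation:
Hunk 1: at line 5 remove [dkkf,zdamf,qso] add [oqwm] -> 11 lines: ccz ayenz nfoa bxia neba hwwqg oqwm jysnv mkrwa kwzdz frhm
Hunk 2: at line 1 remove [ayenz,nfoa,bxia] add [kicrw,dki,oexx] -> 11 lines: ccz kicrw dki oexx neba hwwqg oqwm jysnv mkrwa kwzdz frhm
Hunk 3: at line 7 remove [mkrwa] add [kwgo,imbc] -> 12 lines: ccz kicrw dki oexx neba hwwqg oqwm jysnv kwgo imbc kwzdz frhm
Hunk 4: at line 4 remove [hwwqg] add [ecdc,desoz,dptgc] -> 14 lines: ccz kicrw dki oexx neba ecdc desoz dptgc oqwm jysnv kwgo imbc kwzdz frhm
Hunk 5: at line 7 remove [oqwm,jysnv] add [weag,drevl,jrenk] -> 15 lines: ccz kicrw dki oexx neba ecdc desoz dptgc weag drevl jrenk kwgo imbc kwzdz frhm
Hunk 6: at line 8 remove [drevl] add [nukoi,fsly] -> 16 lines: ccz kicrw dki oexx neba ecdc desoz dptgc weag nukoi fsly jrenk kwgo imbc kwzdz frhm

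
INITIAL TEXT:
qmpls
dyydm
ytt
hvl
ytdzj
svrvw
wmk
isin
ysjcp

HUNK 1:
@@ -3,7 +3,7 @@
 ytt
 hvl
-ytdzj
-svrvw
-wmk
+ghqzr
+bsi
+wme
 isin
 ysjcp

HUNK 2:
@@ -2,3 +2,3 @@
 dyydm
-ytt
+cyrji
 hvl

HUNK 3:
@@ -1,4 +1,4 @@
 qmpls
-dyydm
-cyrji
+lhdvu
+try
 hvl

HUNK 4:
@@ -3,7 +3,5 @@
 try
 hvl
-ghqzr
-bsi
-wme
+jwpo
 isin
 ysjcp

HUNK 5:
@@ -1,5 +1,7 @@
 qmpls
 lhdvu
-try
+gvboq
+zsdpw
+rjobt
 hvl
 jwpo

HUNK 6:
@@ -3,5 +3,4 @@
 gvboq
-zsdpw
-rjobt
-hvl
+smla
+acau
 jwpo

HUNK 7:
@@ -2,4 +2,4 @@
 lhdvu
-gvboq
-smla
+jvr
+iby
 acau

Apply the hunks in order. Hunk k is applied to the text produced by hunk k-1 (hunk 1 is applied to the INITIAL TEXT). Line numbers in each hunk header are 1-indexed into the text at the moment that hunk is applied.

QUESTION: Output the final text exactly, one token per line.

Answer: qmpls
lhdvu
jvr
iby
acau
jwpo
isin
ysjcp

Derivation:
Hunk 1: at line 3 remove [ytdzj,svrvw,wmk] add [ghqzr,bsi,wme] -> 9 lines: qmpls dyydm ytt hvl ghqzr bsi wme isin ysjcp
Hunk 2: at line 2 remove [ytt] add [cyrji] -> 9 lines: qmpls dyydm cyrji hvl ghqzr bsi wme isin ysjcp
Hunk 3: at line 1 remove [dyydm,cyrji] add [lhdvu,try] -> 9 lines: qmpls lhdvu try hvl ghqzr bsi wme isin ysjcp
Hunk 4: at line 3 remove [ghqzr,bsi,wme] add [jwpo] -> 7 lines: qmpls lhdvu try hvl jwpo isin ysjcp
Hunk 5: at line 1 remove [try] add [gvboq,zsdpw,rjobt] -> 9 lines: qmpls lhdvu gvboq zsdpw rjobt hvl jwpo isin ysjcp
Hunk 6: at line 3 remove [zsdpw,rjobt,hvl] add [smla,acau] -> 8 lines: qmpls lhdvu gvboq smla acau jwpo isin ysjcp
Hunk 7: at line 2 remove [gvboq,smla] add [jvr,iby] -> 8 lines: qmpls lhdvu jvr iby acau jwpo isin ysjcp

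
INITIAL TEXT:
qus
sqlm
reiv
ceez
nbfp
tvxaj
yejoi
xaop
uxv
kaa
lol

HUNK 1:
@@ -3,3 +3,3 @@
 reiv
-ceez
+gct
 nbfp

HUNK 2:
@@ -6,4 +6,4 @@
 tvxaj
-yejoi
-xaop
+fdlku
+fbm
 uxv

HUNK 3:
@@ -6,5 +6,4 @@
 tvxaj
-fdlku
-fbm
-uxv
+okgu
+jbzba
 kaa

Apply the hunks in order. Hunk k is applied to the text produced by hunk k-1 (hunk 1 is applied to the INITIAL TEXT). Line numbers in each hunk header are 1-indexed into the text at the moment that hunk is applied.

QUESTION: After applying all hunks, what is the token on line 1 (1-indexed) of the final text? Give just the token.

Hunk 1: at line 3 remove [ceez] add [gct] -> 11 lines: qus sqlm reiv gct nbfp tvxaj yejoi xaop uxv kaa lol
Hunk 2: at line 6 remove [yejoi,xaop] add [fdlku,fbm] -> 11 lines: qus sqlm reiv gct nbfp tvxaj fdlku fbm uxv kaa lol
Hunk 3: at line 6 remove [fdlku,fbm,uxv] add [okgu,jbzba] -> 10 lines: qus sqlm reiv gct nbfp tvxaj okgu jbzba kaa lol
Final line 1: qus

Answer: qus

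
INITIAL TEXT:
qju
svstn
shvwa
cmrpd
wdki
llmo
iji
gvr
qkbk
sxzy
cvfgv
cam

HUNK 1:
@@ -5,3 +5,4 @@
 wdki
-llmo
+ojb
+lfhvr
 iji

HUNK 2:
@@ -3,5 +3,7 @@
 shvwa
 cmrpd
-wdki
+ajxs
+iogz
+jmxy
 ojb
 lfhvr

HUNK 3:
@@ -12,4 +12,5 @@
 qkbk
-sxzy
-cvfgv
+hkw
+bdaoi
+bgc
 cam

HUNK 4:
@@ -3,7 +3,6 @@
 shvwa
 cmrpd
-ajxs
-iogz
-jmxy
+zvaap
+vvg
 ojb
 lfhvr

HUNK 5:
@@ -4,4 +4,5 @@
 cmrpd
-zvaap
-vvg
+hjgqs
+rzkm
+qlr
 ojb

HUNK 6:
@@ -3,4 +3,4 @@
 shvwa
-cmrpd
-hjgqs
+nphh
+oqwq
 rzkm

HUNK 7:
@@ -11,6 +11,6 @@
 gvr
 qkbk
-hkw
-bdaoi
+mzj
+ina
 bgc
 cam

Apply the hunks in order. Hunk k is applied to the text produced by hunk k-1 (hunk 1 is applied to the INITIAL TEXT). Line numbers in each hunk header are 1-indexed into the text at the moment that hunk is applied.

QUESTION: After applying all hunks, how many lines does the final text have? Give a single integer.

Hunk 1: at line 5 remove [llmo] add [ojb,lfhvr] -> 13 lines: qju svstn shvwa cmrpd wdki ojb lfhvr iji gvr qkbk sxzy cvfgv cam
Hunk 2: at line 3 remove [wdki] add [ajxs,iogz,jmxy] -> 15 lines: qju svstn shvwa cmrpd ajxs iogz jmxy ojb lfhvr iji gvr qkbk sxzy cvfgv cam
Hunk 3: at line 12 remove [sxzy,cvfgv] add [hkw,bdaoi,bgc] -> 16 lines: qju svstn shvwa cmrpd ajxs iogz jmxy ojb lfhvr iji gvr qkbk hkw bdaoi bgc cam
Hunk 4: at line 3 remove [ajxs,iogz,jmxy] add [zvaap,vvg] -> 15 lines: qju svstn shvwa cmrpd zvaap vvg ojb lfhvr iji gvr qkbk hkw bdaoi bgc cam
Hunk 5: at line 4 remove [zvaap,vvg] add [hjgqs,rzkm,qlr] -> 16 lines: qju svstn shvwa cmrpd hjgqs rzkm qlr ojb lfhvr iji gvr qkbk hkw bdaoi bgc cam
Hunk 6: at line 3 remove [cmrpd,hjgqs] add [nphh,oqwq] -> 16 lines: qju svstn shvwa nphh oqwq rzkm qlr ojb lfhvr iji gvr qkbk hkw bdaoi bgc cam
Hunk 7: at line 11 remove [hkw,bdaoi] add [mzj,ina] -> 16 lines: qju svstn shvwa nphh oqwq rzkm qlr ojb lfhvr iji gvr qkbk mzj ina bgc cam
Final line count: 16

Answer: 16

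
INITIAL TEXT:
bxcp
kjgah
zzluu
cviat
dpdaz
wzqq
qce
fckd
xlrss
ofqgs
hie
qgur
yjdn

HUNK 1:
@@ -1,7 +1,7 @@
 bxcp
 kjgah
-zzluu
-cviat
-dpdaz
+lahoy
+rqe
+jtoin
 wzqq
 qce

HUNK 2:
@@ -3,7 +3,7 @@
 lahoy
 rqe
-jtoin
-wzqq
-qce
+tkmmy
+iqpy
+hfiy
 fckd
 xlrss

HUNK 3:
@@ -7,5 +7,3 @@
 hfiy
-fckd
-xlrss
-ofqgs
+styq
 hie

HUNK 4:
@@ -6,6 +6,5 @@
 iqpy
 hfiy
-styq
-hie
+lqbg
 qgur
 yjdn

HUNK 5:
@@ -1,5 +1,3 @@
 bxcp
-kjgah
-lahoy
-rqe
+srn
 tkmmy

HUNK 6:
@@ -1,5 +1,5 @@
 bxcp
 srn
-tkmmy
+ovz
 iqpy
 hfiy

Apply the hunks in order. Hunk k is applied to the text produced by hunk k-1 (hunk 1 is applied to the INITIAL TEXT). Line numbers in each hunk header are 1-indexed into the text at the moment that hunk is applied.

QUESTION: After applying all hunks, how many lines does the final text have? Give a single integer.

Hunk 1: at line 1 remove [zzluu,cviat,dpdaz] add [lahoy,rqe,jtoin] -> 13 lines: bxcp kjgah lahoy rqe jtoin wzqq qce fckd xlrss ofqgs hie qgur yjdn
Hunk 2: at line 3 remove [jtoin,wzqq,qce] add [tkmmy,iqpy,hfiy] -> 13 lines: bxcp kjgah lahoy rqe tkmmy iqpy hfiy fckd xlrss ofqgs hie qgur yjdn
Hunk 3: at line 7 remove [fckd,xlrss,ofqgs] add [styq] -> 11 lines: bxcp kjgah lahoy rqe tkmmy iqpy hfiy styq hie qgur yjdn
Hunk 4: at line 6 remove [styq,hie] add [lqbg] -> 10 lines: bxcp kjgah lahoy rqe tkmmy iqpy hfiy lqbg qgur yjdn
Hunk 5: at line 1 remove [kjgah,lahoy,rqe] add [srn] -> 8 lines: bxcp srn tkmmy iqpy hfiy lqbg qgur yjdn
Hunk 6: at line 1 remove [tkmmy] add [ovz] -> 8 lines: bxcp srn ovz iqpy hfiy lqbg qgur yjdn
Final line count: 8

Answer: 8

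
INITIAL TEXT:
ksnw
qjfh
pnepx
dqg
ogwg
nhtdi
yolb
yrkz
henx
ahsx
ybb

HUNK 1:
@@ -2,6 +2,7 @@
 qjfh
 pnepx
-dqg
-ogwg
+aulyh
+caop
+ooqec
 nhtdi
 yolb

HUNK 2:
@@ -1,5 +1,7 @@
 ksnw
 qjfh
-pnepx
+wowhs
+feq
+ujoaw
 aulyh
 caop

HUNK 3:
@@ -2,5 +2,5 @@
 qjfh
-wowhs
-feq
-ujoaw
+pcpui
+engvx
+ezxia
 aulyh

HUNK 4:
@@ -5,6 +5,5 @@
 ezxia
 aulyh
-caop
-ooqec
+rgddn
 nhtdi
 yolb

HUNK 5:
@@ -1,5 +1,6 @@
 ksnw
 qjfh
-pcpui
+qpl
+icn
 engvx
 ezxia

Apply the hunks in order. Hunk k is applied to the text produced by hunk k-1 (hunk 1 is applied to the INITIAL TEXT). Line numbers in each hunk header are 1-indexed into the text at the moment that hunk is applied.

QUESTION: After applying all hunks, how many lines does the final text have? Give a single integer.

Answer: 14

Derivation:
Hunk 1: at line 2 remove [dqg,ogwg] add [aulyh,caop,ooqec] -> 12 lines: ksnw qjfh pnepx aulyh caop ooqec nhtdi yolb yrkz henx ahsx ybb
Hunk 2: at line 1 remove [pnepx] add [wowhs,feq,ujoaw] -> 14 lines: ksnw qjfh wowhs feq ujoaw aulyh caop ooqec nhtdi yolb yrkz henx ahsx ybb
Hunk 3: at line 2 remove [wowhs,feq,ujoaw] add [pcpui,engvx,ezxia] -> 14 lines: ksnw qjfh pcpui engvx ezxia aulyh caop ooqec nhtdi yolb yrkz henx ahsx ybb
Hunk 4: at line 5 remove [caop,ooqec] add [rgddn] -> 13 lines: ksnw qjfh pcpui engvx ezxia aulyh rgddn nhtdi yolb yrkz henx ahsx ybb
Hunk 5: at line 1 remove [pcpui] add [qpl,icn] -> 14 lines: ksnw qjfh qpl icn engvx ezxia aulyh rgddn nhtdi yolb yrkz henx ahsx ybb
Final line count: 14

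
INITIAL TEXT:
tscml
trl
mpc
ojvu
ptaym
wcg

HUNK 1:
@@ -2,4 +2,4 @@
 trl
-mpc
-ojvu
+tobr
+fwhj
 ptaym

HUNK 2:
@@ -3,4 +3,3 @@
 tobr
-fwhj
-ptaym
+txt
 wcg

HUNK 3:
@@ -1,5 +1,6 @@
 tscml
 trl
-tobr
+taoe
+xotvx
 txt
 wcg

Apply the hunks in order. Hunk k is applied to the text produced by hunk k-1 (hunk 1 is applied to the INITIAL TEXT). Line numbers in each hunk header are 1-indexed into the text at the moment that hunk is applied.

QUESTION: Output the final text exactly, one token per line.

Hunk 1: at line 2 remove [mpc,ojvu] add [tobr,fwhj] -> 6 lines: tscml trl tobr fwhj ptaym wcg
Hunk 2: at line 3 remove [fwhj,ptaym] add [txt] -> 5 lines: tscml trl tobr txt wcg
Hunk 3: at line 1 remove [tobr] add [taoe,xotvx] -> 6 lines: tscml trl taoe xotvx txt wcg

Answer: tscml
trl
taoe
xotvx
txt
wcg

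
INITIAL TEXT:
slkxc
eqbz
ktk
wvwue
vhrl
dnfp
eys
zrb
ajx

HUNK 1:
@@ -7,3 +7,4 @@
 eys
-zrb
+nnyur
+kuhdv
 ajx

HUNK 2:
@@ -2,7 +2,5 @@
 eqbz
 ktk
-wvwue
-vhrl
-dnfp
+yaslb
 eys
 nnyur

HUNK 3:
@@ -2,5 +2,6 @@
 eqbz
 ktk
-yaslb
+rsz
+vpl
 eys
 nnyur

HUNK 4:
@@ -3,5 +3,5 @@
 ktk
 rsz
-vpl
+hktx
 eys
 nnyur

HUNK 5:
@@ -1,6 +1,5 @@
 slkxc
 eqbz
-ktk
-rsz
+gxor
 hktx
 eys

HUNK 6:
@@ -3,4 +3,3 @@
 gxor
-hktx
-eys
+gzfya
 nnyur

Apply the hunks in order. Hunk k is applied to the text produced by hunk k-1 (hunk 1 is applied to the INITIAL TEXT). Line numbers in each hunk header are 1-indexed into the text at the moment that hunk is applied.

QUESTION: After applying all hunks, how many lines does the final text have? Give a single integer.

Hunk 1: at line 7 remove [zrb] add [nnyur,kuhdv] -> 10 lines: slkxc eqbz ktk wvwue vhrl dnfp eys nnyur kuhdv ajx
Hunk 2: at line 2 remove [wvwue,vhrl,dnfp] add [yaslb] -> 8 lines: slkxc eqbz ktk yaslb eys nnyur kuhdv ajx
Hunk 3: at line 2 remove [yaslb] add [rsz,vpl] -> 9 lines: slkxc eqbz ktk rsz vpl eys nnyur kuhdv ajx
Hunk 4: at line 3 remove [vpl] add [hktx] -> 9 lines: slkxc eqbz ktk rsz hktx eys nnyur kuhdv ajx
Hunk 5: at line 1 remove [ktk,rsz] add [gxor] -> 8 lines: slkxc eqbz gxor hktx eys nnyur kuhdv ajx
Hunk 6: at line 3 remove [hktx,eys] add [gzfya] -> 7 lines: slkxc eqbz gxor gzfya nnyur kuhdv ajx
Final line count: 7

Answer: 7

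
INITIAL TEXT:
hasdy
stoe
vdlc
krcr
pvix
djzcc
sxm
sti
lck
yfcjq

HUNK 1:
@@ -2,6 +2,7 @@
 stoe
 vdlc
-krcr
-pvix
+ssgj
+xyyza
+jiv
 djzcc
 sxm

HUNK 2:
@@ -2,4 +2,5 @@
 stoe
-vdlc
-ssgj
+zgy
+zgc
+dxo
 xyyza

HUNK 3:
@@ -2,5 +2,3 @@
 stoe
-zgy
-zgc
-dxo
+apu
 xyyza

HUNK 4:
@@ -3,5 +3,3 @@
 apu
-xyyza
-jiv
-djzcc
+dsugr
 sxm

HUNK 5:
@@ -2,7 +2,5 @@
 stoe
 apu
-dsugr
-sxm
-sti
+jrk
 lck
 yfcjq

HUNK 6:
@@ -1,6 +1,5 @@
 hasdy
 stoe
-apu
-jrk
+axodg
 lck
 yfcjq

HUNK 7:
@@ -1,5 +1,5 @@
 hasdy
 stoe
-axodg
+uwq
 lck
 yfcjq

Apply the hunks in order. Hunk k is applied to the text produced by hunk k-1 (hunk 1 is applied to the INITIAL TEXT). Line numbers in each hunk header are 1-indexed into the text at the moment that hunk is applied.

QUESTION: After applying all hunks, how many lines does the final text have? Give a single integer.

Answer: 5

Derivation:
Hunk 1: at line 2 remove [krcr,pvix] add [ssgj,xyyza,jiv] -> 11 lines: hasdy stoe vdlc ssgj xyyza jiv djzcc sxm sti lck yfcjq
Hunk 2: at line 2 remove [vdlc,ssgj] add [zgy,zgc,dxo] -> 12 lines: hasdy stoe zgy zgc dxo xyyza jiv djzcc sxm sti lck yfcjq
Hunk 3: at line 2 remove [zgy,zgc,dxo] add [apu] -> 10 lines: hasdy stoe apu xyyza jiv djzcc sxm sti lck yfcjq
Hunk 4: at line 3 remove [xyyza,jiv,djzcc] add [dsugr] -> 8 lines: hasdy stoe apu dsugr sxm sti lck yfcjq
Hunk 5: at line 2 remove [dsugr,sxm,sti] add [jrk] -> 6 lines: hasdy stoe apu jrk lck yfcjq
Hunk 6: at line 1 remove [apu,jrk] add [axodg] -> 5 lines: hasdy stoe axodg lck yfcjq
Hunk 7: at line 1 remove [axodg] add [uwq] -> 5 lines: hasdy stoe uwq lck yfcjq
Final line count: 5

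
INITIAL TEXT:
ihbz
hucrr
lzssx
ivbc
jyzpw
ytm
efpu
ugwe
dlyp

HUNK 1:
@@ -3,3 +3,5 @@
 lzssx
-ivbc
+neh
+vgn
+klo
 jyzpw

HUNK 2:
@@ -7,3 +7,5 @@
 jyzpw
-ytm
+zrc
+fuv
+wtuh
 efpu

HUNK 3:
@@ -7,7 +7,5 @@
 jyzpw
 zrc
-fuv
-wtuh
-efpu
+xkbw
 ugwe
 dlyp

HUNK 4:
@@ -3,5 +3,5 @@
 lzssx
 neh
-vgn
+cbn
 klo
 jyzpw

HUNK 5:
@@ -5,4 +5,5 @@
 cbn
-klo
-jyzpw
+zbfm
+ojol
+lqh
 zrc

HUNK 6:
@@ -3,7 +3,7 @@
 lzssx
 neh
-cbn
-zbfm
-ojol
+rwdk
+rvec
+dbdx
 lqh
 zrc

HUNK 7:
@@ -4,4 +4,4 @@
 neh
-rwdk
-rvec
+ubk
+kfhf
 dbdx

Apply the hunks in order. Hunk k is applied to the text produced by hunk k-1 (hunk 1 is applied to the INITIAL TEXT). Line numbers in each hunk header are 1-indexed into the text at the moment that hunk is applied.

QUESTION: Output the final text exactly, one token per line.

Hunk 1: at line 3 remove [ivbc] add [neh,vgn,klo] -> 11 lines: ihbz hucrr lzssx neh vgn klo jyzpw ytm efpu ugwe dlyp
Hunk 2: at line 7 remove [ytm] add [zrc,fuv,wtuh] -> 13 lines: ihbz hucrr lzssx neh vgn klo jyzpw zrc fuv wtuh efpu ugwe dlyp
Hunk 3: at line 7 remove [fuv,wtuh,efpu] add [xkbw] -> 11 lines: ihbz hucrr lzssx neh vgn klo jyzpw zrc xkbw ugwe dlyp
Hunk 4: at line 3 remove [vgn] add [cbn] -> 11 lines: ihbz hucrr lzssx neh cbn klo jyzpw zrc xkbw ugwe dlyp
Hunk 5: at line 5 remove [klo,jyzpw] add [zbfm,ojol,lqh] -> 12 lines: ihbz hucrr lzssx neh cbn zbfm ojol lqh zrc xkbw ugwe dlyp
Hunk 6: at line 3 remove [cbn,zbfm,ojol] add [rwdk,rvec,dbdx] -> 12 lines: ihbz hucrr lzssx neh rwdk rvec dbdx lqh zrc xkbw ugwe dlyp
Hunk 7: at line 4 remove [rwdk,rvec] add [ubk,kfhf] -> 12 lines: ihbz hucrr lzssx neh ubk kfhf dbdx lqh zrc xkbw ugwe dlyp

Answer: ihbz
hucrr
lzssx
neh
ubk
kfhf
dbdx
lqh
zrc
xkbw
ugwe
dlyp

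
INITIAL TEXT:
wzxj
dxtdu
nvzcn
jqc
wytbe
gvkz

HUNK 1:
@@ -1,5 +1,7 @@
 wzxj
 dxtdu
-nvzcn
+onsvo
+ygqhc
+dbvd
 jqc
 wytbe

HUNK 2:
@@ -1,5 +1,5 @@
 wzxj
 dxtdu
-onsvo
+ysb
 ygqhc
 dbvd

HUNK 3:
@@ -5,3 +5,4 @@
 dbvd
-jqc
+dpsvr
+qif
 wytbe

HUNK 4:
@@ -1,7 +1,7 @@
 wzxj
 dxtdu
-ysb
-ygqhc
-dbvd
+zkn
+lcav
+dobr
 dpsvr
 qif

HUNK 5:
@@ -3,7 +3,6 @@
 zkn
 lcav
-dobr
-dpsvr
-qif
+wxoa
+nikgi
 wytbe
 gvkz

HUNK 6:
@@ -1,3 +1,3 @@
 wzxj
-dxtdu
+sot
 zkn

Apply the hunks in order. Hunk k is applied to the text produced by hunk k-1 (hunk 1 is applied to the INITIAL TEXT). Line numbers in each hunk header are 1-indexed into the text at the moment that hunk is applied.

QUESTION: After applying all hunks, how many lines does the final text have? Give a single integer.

Answer: 8

Derivation:
Hunk 1: at line 1 remove [nvzcn] add [onsvo,ygqhc,dbvd] -> 8 lines: wzxj dxtdu onsvo ygqhc dbvd jqc wytbe gvkz
Hunk 2: at line 1 remove [onsvo] add [ysb] -> 8 lines: wzxj dxtdu ysb ygqhc dbvd jqc wytbe gvkz
Hunk 3: at line 5 remove [jqc] add [dpsvr,qif] -> 9 lines: wzxj dxtdu ysb ygqhc dbvd dpsvr qif wytbe gvkz
Hunk 4: at line 1 remove [ysb,ygqhc,dbvd] add [zkn,lcav,dobr] -> 9 lines: wzxj dxtdu zkn lcav dobr dpsvr qif wytbe gvkz
Hunk 5: at line 3 remove [dobr,dpsvr,qif] add [wxoa,nikgi] -> 8 lines: wzxj dxtdu zkn lcav wxoa nikgi wytbe gvkz
Hunk 6: at line 1 remove [dxtdu] add [sot] -> 8 lines: wzxj sot zkn lcav wxoa nikgi wytbe gvkz
Final line count: 8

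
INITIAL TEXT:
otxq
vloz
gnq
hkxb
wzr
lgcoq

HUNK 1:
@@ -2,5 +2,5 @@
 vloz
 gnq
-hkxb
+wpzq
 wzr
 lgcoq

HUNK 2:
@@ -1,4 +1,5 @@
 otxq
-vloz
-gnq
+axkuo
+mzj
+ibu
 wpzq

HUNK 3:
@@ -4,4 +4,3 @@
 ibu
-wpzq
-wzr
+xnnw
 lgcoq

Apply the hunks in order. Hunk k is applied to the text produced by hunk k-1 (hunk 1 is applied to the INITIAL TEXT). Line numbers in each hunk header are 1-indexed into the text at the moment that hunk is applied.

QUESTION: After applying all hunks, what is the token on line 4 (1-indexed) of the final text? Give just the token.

Hunk 1: at line 2 remove [hkxb] add [wpzq] -> 6 lines: otxq vloz gnq wpzq wzr lgcoq
Hunk 2: at line 1 remove [vloz,gnq] add [axkuo,mzj,ibu] -> 7 lines: otxq axkuo mzj ibu wpzq wzr lgcoq
Hunk 3: at line 4 remove [wpzq,wzr] add [xnnw] -> 6 lines: otxq axkuo mzj ibu xnnw lgcoq
Final line 4: ibu

Answer: ibu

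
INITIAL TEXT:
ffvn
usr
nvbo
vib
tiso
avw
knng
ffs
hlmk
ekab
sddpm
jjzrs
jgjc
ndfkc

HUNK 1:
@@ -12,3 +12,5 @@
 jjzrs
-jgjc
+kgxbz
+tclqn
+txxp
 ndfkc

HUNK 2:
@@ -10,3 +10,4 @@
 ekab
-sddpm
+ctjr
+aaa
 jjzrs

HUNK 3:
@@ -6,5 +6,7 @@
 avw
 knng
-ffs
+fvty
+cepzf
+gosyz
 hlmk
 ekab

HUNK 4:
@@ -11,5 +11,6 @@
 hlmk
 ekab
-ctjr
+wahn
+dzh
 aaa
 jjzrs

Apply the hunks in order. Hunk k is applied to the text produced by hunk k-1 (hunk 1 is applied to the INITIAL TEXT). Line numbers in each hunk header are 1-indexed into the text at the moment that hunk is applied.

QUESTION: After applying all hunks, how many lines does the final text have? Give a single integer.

Hunk 1: at line 12 remove [jgjc] add [kgxbz,tclqn,txxp] -> 16 lines: ffvn usr nvbo vib tiso avw knng ffs hlmk ekab sddpm jjzrs kgxbz tclqn txxp ndfkc
Hunk 2: at line 10 remove [sddpm] add [ctjr,aaa] -> 17 lines: ffvn usr nvbo vib tiso avw knng ffs hlmk ekab ctjr aaa jjzrs kgxbz tclqn txxp ndfkc
Hunk 3: at line 6 remove [ffs] add [fvty,cepzf,gosyz] -> 19 lines: ffvn usr nvbo vib tiso avw knng fvty cepzf gosyz hlmk ekab ctjr aaa jjzrs kgxbz tclqn txxp ndfkc
Hunk 4: at line 11 remove [ctjr] add [wahn,dzh] -> 20 lines: ffvn usr nvbo vib tiso avw knng fvty cepzf gosyz hlmk ekab wahn dzh aaa jjzrs kgxbz tclqn txxp ndfkc
Final line count: 20

Answer: 20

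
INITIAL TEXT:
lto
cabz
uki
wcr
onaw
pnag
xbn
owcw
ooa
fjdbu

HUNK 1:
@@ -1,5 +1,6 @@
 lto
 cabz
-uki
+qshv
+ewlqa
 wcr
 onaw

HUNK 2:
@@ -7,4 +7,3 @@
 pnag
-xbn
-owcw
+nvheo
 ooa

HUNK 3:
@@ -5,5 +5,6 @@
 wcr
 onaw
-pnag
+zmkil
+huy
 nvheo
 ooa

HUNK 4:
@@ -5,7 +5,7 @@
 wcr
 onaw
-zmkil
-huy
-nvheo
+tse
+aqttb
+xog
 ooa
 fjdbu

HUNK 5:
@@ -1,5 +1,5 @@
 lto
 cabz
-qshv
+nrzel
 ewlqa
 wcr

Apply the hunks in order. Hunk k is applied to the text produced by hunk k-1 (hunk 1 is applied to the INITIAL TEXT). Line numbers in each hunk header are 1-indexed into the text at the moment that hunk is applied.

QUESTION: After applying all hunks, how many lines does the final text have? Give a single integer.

Hunk 1: at line 1 remove [uki] add [qshv,ewlqa] -> 11 lines: lto cabz qshv ewlqa wcr onaw pnag xbn owcw ooa fjdbu
Hunk 2: at line 7 remove [xbn,owcw] add [nvheo] -> 10 lines: lto cabz qshv ewlqa wcr onaw pnag nvheo ooa fjdbu
Hunk 3: at line 5 remove [pnag] add [zmkil,huy] -> 11 lines: lto cabz qshv ewlqa wcr onaw zmkil huy nvheo ooa fjdbu
Hunk 4: at line 5 remove [zmkil,huy,nvheo] add [tse,aqttb,xog] -> 11 lines: lto cabz qshv ewlqa wcr onaw tse aqttb xog ooa fjdbu
Hunk 5: at line 1 remove [qshv] add [nrzel] -> 11 lines: lto cabz nrzel ewlqa wcr onaw tse aqttb xog ooa fjdbu
Final line count: 11

Answer: 11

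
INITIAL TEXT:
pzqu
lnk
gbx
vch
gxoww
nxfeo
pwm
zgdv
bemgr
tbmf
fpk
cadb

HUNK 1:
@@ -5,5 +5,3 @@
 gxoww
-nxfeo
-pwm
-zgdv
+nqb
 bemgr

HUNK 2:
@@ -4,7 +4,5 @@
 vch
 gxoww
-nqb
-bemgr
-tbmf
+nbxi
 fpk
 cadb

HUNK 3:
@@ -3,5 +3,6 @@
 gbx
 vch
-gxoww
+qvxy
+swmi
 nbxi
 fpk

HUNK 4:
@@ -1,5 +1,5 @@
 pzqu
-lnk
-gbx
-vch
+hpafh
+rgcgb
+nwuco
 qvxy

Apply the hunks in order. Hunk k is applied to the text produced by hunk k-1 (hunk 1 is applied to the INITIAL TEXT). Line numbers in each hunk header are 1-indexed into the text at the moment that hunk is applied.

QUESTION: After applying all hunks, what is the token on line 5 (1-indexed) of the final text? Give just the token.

Answer: qvxy

Derivation:
Hunk 1: at line 5 remove [nxfeo,pwm,zgdv] add [nqb] -> 10 lines: pzqu lnk gbx vch gxoww nqb bemgr tbmf fpk cadb
Hunk 2: at line 4 remove [nqb,bemgr,tbmf] add [nbxi] -> 8 lines: pzqu lnk gbx vch gxoww nbxi fpk cadb
Hunk 3: at line 3 remove [gxoww] add [qvxy,swmi] -> 9 lines: pzqu lnk gbx vch qvxy swmi nbxi fpk cadb
Hunk 4: at line 1 remove [lnk,gbx,vch] add [hpafh,rgcgb,nwuco] -> 9 lines: pzqu hpafh rgcgb nwuco qvxy swmi nbxi fpk cadb
Final line 5: qvxy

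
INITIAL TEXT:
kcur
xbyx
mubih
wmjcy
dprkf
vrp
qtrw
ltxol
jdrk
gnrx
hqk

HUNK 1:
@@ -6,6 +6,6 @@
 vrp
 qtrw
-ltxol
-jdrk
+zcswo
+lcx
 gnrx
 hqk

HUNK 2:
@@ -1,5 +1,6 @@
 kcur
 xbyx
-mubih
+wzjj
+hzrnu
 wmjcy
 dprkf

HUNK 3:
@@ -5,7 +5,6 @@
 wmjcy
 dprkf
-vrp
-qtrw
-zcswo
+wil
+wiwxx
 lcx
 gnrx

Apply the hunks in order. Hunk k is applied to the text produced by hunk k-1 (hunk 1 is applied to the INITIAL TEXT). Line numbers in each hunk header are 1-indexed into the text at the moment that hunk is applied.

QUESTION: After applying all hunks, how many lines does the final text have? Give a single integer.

Hunk 1: at line 6 remove [ltxol,jdrk] add [zcswo,lcx] -> 11 lines: kcur xbyx mubih wmjcy dprkf vrp qtrw zcswo lcx gnrx hqk
Hunk 2: at line 1 remove [mubih] add [wzjj,hzrnu] -> 12 lines: kcur xbyx wzjj hzrnu wmjcy dprkf vrp qtrw zcswo lcx gnrx hqk
Hunk 3: at line 5 remove [vrp,qtrw,zcswo] add [wil,wiwxx] -> 11 lines: kcur xbyx wzjj hzrnu wmjcy dprkf wil wiwxx lcx gnrx hqk
Final line count: 11

Answer: 11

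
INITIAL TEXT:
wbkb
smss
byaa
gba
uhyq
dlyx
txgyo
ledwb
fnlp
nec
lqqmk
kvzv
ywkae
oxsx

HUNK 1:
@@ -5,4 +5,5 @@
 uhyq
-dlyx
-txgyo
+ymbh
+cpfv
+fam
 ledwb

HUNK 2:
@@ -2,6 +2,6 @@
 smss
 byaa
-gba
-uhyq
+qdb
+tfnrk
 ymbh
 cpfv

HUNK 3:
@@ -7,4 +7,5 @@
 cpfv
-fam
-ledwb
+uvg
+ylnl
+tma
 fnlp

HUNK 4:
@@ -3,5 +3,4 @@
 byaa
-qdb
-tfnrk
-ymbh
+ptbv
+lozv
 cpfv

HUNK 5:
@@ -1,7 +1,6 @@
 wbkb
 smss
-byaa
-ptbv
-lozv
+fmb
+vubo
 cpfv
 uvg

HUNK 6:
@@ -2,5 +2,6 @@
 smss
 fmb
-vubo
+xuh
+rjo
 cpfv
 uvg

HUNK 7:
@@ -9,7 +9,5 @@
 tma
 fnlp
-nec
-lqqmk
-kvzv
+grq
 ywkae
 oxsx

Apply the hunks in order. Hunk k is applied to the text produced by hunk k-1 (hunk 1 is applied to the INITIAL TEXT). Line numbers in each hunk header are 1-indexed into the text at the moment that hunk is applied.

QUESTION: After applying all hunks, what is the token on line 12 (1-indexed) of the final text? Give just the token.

Hunk 1: at line 5 remove [dlyx,txgyo] add [ymbh,cpfv,fam] -> 15 lines: wbkb smss byaa gba uhyq ymbh cpfv fam ledwb fnlp nec lqqmk kvzv ywkae oxsx
Hunk 2: at line 2 remove [gba,uhyq] add [qdb,tfnrk] -> 15 lines: wbkb smss byaa qdb tfnrk ymbh cpfv fam ledwb fnlp nec lqqmk kvzv ywkae oxsx
Hunk 3: at line 7 remove [fam,ledwb] add [uvg,ylnl,tma] -> 16 lines: wbkb smss byaa qdb tfnrk ymbh cpfv uvg ylnl tma fnlp nec lqqmk kvzv ywkae oxsx
Hunk 4: at line 3 remove [qdb,tfnrk,ymbh] add [ptbv,lozv] -> 15 lines: wbkb smss byaa ptbv lozv cpfv uvg ylnl tma fnlp nec lqqmk kvzv ywkae oxsx
Hunk 5: at line 1 remove [byaa,ptbv,lozv] add [fmb,vubo] -> 14 lines: wbkb smss fmb vubo cpfv uvg ylnl tma fnlp nec lqqmk kvzv ywkae oxsx
Hunk 6: at line 2 remove [vubo] add [xuh,rjo] -> 15 lines: wbkb smss fmb xuh rjo cpfv uvg ylnl tma fnlp nec lqqmk kvzv ywkae oxsx
Hunk 7: at line 9 remove [nec,lqqmk,kvzv] add [grq] -> 13 lines: wbkb smss fmb xuh rjo cpfv uvg ylnl tma fnlp grq ywkae oxsx
Final line 12: ywkae

Answer: ywkae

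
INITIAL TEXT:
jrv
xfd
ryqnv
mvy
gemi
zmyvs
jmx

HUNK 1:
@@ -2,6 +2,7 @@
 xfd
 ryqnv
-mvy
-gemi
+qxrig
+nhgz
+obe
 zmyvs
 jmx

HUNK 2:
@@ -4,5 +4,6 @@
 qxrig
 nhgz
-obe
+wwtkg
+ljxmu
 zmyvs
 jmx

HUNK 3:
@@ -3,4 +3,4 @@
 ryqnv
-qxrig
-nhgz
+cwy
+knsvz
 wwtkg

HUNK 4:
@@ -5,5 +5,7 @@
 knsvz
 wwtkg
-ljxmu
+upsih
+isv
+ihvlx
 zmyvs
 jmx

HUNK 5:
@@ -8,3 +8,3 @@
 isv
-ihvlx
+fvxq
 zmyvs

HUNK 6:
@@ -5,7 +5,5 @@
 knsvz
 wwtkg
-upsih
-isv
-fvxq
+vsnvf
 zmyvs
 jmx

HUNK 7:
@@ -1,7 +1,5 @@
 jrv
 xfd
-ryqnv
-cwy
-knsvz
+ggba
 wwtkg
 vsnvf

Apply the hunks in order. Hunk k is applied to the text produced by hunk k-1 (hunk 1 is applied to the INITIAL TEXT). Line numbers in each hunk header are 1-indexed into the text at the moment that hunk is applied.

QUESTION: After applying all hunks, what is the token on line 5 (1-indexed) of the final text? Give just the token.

Answer: vsnvf

Derivation:
Hunk 1: at line 2 remove [mvy,gemi] add [qxrig,nhgz,obe] -> 8 lines: jrv xfd ryqnv qxrig nhgz obe zmyvs jmx
Hunk 2: at line 4 remove [obe] add [wwtkg,ljxmu] -> 9 lines: jrv xfd ryqnv qxrig nhgz wwtkg ljxmu zmyvs jmx
Hunk 3: at line 3 remove [qxrig,nhgz] add [cwy,knsvz] -> 9 lines: jrv xfd ryqnv cwy knsvz wwtkg ljxmu zmyvs jmx
Hunk 4: at line 5 remove [ljxmu] add [upsih,isv,ihvlx] -> 11 lines: jrv xfd ryqnv cwy knsvz wwtkg upsih isv ihvlx zmyvs jmx
Hunk 5: at line 8 remove [ihvlx] add [fvxq] -> 11 lines: jrv xfd ryqnv cwy knsvz wwtkg upsih isv fvxq zmyvs jmx
Hunk 6: at line 5 remove [upsih,isv,fvxq] add [vsnvf] -> 9 lines: jrv xfd ryqnv cwy knsvz wwtkg vsnvf zmyvs jmx
Hunk 7: at line 1 remove [ryqnv,cwy,knsvz] add [ggba] -> 7 lines: jrv xfd ggba wwtkg vsnvf zmyvs jmx
Final line 5: vsnvf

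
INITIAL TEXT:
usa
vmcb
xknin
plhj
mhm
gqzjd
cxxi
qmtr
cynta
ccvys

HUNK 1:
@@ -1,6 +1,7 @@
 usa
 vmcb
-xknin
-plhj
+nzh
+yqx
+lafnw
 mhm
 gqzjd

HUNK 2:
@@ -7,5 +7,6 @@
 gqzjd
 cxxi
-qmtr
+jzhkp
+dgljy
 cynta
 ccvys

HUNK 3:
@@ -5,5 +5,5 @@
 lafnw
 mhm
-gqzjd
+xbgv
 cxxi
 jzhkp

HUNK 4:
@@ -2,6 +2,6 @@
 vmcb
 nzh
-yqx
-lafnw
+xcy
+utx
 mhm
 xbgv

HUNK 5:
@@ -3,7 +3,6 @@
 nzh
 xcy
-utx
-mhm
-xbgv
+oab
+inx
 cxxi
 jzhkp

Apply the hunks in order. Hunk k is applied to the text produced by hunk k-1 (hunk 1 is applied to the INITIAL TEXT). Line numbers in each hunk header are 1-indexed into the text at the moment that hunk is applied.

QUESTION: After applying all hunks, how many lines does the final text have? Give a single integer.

Hunk 1: at line 1 remove [xknin,plhj] add [nzh,yqx,lafnw] -> 11 lines: usa vmcb nzh yqx lafnw mhm gqzjd cxxi qmtr cynta ccvys
Hunk 2: at line 7 remove [qmtr] add [jzhkp,dgljy] -> 12 lines: usa vmcb nzh yqx lafnw mhm gqzjd cxxi jzhkp dgljy cynta ccvys
Hunk 3: at line 5 remove [gqzjd] add [xbgv] -> 12 lines: usa vmcb nzh yqx lafnw mhm xbgv cxxi jzhkp dgljy cynta ccvys
Hunk 4: at line 2 remove [yqx,lafnw] add [xcy,utx] -> 12 lines: usa vmcb nzh xcy utx mhm xbgv cxxi jzhkp dgljy cynta ccvys
Hunk 5: at line 3 remove [utx,mhm,xbgv] add [oab,inx] -> 11 lines: usa vmcb nzh xcy oab inx cxxi jzhkp dgljy cynta ccvys
Final line count: 11

Answer: 11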